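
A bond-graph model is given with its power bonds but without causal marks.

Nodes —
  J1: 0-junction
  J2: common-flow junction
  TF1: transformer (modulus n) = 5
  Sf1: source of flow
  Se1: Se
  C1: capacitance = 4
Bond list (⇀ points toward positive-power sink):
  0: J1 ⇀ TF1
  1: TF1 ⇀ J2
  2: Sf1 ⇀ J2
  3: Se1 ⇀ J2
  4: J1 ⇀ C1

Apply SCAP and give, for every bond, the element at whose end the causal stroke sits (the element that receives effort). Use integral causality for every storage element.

#2 →Sf1  (Sf1 fixes flow; stroke at Sf1)
#3 →J2  (Se1 fixes effort; stroke away)
#1 →J2  (1-jn J2 has f-setter on 2)
#0 →TF1  (TF1 one-in-one-out from 1)
#4 →J1  (closing 0-jn rule on J1)

β0 |TF1
β1 |J2
β2 |Sf1
β3 |J2
β4 |J1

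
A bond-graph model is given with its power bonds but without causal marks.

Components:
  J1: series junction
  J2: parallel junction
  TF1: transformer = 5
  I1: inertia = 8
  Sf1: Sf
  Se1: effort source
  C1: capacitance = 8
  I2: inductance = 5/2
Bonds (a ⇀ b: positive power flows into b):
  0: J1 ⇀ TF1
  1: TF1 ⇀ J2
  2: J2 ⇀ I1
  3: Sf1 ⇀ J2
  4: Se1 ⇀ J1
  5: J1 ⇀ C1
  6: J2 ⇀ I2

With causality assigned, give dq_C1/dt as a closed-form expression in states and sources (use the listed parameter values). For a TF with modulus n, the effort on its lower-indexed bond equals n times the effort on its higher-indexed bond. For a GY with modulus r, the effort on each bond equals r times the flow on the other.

dq_C1/dt = -F_Sf1/5 + p_I1/40 + 2*p_I2/25

β3 →Sf1  (source Sf1 imposes f)
β4 →J1  (source Se1 imposes e)
β2 →I1  (I1 outputs flow p/I1)
β5 →J1  (C1 outputs effort q/C1)
β0 →TF1  (only one flow-in slot at J1)
β1 →J2  (TF TF1: opposite of bond 0)
β6 →I2  (0-jn J2 has e-setter on 1)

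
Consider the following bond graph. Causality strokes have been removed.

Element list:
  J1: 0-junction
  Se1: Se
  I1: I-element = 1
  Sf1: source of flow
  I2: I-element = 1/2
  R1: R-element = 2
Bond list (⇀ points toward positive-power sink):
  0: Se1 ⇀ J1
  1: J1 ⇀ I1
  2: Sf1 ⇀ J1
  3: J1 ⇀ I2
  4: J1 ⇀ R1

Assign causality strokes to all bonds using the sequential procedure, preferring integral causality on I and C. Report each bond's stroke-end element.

bond 0 |J1  (Se1 fixes effort; stroke away)
bond 2 |Sf1  (source Sf1 imposes f)
bond 1 |I1  (common-e at J1 fixed by 0)
bond 3 |I2  (0-jn J1 has e-setter on 0)
bond 4 |R1  (common-e at J1 fixed by 0)

β0 stroke→J1
β1 stroke→I1
β2 stroke→Sf1
β3 stroke→I2
β4 stroke→R1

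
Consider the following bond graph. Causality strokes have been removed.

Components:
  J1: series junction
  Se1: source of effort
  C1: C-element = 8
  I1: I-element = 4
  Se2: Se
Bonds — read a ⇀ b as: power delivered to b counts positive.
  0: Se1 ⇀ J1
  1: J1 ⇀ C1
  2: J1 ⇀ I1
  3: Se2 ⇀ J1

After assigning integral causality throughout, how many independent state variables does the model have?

b0 stroke at J1  (source Se1 imposes e)
b3 stroke at J1  (Se2 fixes effort; stroke away)
b1 stroke at J1  (C1 outputs effort q/C1)
b2 stroke at I1  (closing 1-jn rule on J1)

2  (C1, I1 all integral)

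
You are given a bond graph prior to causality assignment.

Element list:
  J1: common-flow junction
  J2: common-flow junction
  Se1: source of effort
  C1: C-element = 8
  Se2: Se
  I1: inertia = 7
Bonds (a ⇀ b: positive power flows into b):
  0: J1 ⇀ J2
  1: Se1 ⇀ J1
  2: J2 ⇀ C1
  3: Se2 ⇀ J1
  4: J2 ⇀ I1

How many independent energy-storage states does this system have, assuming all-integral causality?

b1 →J1  (source Se1 imposes e)
b3 →J1  (Se2 fixes effort; stroke away)
b0 →J2  (J1: last free bond brings flow in)
b2 →J2  (C1: C, integral causality)
b4 →I1  (closing 1-jn rule on J2)

2  (C1, I1 all integral)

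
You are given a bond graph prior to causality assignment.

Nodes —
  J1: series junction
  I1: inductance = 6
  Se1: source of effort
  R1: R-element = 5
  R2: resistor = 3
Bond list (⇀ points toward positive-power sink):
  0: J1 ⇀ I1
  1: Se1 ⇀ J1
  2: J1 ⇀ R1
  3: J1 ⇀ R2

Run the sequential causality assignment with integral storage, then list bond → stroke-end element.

β0 stroke→I1
β1 stroke→J1
β2 stroke→J1
β3 stroke→J1

#1 stroke at J1  (source Se1 imposes e)
#0 stroke at I1  (prefer integral on I1)
#2 stroke at J1  (J1: bond 0 brought flow, rest push out)
#3 stroke at J1  (J1: bond 0 brought flow, rest push out)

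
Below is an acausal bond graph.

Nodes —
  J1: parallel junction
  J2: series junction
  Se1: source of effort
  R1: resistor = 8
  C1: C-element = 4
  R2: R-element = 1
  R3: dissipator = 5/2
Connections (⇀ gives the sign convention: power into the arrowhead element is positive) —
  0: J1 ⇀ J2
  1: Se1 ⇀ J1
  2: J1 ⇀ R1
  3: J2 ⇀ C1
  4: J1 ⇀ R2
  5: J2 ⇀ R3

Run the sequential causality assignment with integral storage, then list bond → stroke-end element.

b0 |J2
b1 |J1
b2 |R1
b3 |J2
b4 |R2
b5 |R3

β1 →J1  (Se1: effort source, stroke at far end)
β0 →J2  (common-e at J1 fixed by 1)
β2 →R1  (J1 effort already set via bond 1)
β4 →R2  (0-jn J1 has e-setter on 1)
β3 →J2  (C1 integral (e out))
β5 →R3  (J2: last free bond brings flow in)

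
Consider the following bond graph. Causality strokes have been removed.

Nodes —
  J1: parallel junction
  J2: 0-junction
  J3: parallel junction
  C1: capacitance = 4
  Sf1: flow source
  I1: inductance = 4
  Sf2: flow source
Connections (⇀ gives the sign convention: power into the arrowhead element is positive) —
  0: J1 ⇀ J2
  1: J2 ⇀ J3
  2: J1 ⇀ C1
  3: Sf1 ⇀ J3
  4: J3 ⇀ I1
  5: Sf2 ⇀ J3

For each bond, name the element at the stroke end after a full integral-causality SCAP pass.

b0 |J2
b1 |J3
b2 |J1
b3 |Sf1
b4 |I1
b5 |Sf2

bond 3 stroke→Sf1  (Sf1 (Sf) sets flow on bond)
bond 5 stroke→Sf2  (Sf2 (Sf) sets flow on bond)
bond 2 stroke→J1  (C1: C, integral causality)
bond 0 stroke→J2  (J1: bond 2 brought effort, rest push out)
bond 1 stroke→J3  (0-jn J2 has e-setter on 0)
bond 4 stroke→I1  (J3 effort already set via bond 1)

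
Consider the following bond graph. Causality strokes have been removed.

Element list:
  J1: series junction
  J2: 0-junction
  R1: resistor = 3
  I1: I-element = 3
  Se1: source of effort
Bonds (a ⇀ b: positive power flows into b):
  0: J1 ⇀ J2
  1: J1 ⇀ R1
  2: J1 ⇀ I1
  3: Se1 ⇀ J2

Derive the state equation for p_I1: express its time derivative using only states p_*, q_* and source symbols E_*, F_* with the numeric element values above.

bond 3 |J2  (Se1 (Se) sets effort on bond)
bond 0 |J1  (common-e at J2 fixed by 3)
bond 2 |I1  (I1 outputs flow p/I1)
bond 1 |J1  (common-f at J1 fixed by 2)

dp_I1/dt = -E_Se1 - p_I1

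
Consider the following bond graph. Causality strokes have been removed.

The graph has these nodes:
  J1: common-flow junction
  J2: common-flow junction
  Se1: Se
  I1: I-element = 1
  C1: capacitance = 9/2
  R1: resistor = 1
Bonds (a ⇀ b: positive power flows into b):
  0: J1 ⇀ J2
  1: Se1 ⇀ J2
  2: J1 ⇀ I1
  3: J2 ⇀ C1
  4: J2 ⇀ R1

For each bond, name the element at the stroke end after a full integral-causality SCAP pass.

bond 1 →J2  (Se1 (Se) sets effort on bond)
bond 2 →I1  (I1 outputs flow p/I1)
bond 0 →J1  (J1 flow already set via bond 2)
bond 3 →J2  (J2: bond 0 brought flow, rest push out)
bond 4 →J2  (common-f at J2 fixed by 0)

b0 →J1
b1 →J2
b2 →I1
b3 →J2
b4 →J2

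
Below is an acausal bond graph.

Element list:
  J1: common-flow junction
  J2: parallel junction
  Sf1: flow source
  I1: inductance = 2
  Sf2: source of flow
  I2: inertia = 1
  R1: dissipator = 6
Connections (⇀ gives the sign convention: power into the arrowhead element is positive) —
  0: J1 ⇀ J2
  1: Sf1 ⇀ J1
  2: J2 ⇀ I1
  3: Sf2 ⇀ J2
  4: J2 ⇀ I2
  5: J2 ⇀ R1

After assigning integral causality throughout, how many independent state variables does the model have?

b1 →Sf1  (Sf1: flow source, stroke at near end)
b3 →Sf2  (source Sf2 imposes f)
b0 →J1  (J1: bond 1 brought flow, rest push out)
b2 →I1  (I1 outputs flow p/I1)
b4 →I2  (I2: I, integral causality)
b5 →J2  (J2 needs exactly one e-in)

2  (I1, I2 all integral)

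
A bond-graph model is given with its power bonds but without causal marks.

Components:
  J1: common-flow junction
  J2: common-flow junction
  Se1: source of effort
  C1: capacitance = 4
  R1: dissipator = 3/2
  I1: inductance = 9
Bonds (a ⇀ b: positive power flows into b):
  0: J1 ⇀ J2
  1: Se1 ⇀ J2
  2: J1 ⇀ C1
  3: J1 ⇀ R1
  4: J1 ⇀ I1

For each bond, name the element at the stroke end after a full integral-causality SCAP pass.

β0 stroke→J1
β1 stroke→J2
β2 stroke→J1
β3 stroke→J1
β4 stroke→I1

b1 →J2  (Se1 fixes effort; stroke away)
b0 →J1  (closing 1-jn rule on J2)
b2 →J1  (C1 outputs effort q/C1)
b4 →I1  (I1 integral (f out))
b3 →J1  (J1 flow already set via bond 4)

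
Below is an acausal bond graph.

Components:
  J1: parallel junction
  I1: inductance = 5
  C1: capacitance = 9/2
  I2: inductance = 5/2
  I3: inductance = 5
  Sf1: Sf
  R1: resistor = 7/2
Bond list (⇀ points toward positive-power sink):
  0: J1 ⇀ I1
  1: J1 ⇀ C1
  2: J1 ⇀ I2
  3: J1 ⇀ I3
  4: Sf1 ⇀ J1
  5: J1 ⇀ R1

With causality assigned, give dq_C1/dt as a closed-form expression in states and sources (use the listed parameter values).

bond 4 stroke at Sf1  (Sf1: flow source, stroke at near end)
bond 0 stroke at I1  (I1 integral (f out))
bond 1 stroke at J1  (C1 outputs effort q/C1)
bond 2 stroke at I2  (J1: bond 1 brought effort, rest push out)
bond 3 stroke at I3  (J1: bond 1 brought effort, rest push out)
bond 5 stroke at R1  (0-jn J1 has e-setter on 1)

dq_C1/dt = F_Sf1 - p_I1/5 - 2*p_I2/5 - p_I3/5 - 4*q_C1/63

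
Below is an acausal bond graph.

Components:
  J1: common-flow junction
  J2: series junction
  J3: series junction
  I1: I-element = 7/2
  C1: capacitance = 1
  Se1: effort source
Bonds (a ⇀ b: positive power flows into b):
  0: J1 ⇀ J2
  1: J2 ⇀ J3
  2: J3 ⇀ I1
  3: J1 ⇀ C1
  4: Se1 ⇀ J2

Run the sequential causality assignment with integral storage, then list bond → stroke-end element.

b0 →J2
b1 →J3
b2 →I1
b3 →J1
b4 →J2

b4 |J2  (Se1 (Se) sets effort on bond)
b2 |I1  (prefer integral on I1)
b1 |J3  (common-f at J3 fixed by 2)
b0 |J2  (1-jn J2 has f-setter on 1)
b3 |J1  (1-jn J1 has f-setter on 0)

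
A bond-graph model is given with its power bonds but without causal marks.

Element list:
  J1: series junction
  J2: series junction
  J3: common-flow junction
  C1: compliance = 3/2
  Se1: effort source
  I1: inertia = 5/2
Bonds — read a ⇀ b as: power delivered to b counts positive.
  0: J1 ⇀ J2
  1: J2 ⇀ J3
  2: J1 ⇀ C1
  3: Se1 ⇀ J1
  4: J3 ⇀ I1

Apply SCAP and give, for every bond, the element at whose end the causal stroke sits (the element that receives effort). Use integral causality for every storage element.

bond 3 |J1  (Se1 (Se) sets effort on bond)
bond 2 |J1  (prefer integral on C1)
bond 0 |J2  (only one flow-in slot at J1)
bond 1 |J3  (J2 needs exactly one f-in)
bond 4 |I1  (J3 needs exactly one f-in)

β0 →J2
β1 →J3
β2 →J1
β3 →J1
β4 →I1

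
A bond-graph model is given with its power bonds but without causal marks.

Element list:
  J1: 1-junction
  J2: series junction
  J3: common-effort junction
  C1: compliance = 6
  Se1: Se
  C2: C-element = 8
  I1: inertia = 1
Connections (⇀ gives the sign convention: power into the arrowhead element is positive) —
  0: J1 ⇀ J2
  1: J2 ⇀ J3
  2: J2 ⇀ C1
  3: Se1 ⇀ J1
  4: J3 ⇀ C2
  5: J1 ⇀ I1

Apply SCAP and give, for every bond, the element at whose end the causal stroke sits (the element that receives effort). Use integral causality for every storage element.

b3 |J1  (Se1: effort source, stroke at far end)
b2 |J2  (C1: C, integral causality)
b4 |J3  (C2: C, integral causality)
b1 |J2  (0-jn J3 has e-setter on 4)
b0 |J1  (only one flow-in slot at J2)
b5 |I1  (closing 1-jn rule on J1)

b0 |J1
b1 |J2
b2 |J2
b3 |J1
b4 |J3
b5 |I1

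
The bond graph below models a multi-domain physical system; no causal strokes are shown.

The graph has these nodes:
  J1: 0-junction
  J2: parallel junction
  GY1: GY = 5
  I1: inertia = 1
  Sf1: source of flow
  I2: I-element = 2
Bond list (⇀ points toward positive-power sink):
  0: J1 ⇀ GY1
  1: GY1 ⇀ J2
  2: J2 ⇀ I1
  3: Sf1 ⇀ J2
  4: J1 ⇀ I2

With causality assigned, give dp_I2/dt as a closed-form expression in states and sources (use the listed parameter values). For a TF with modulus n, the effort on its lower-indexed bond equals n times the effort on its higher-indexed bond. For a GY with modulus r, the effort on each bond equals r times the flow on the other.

dp_I2/dt = -5*F_Sf1 + 5*p_I1

β3 stroke→Sf1  (Sf1 (Sf) sets flow on bond)
β2 stroke→I1  (prefer integral on I1)
β1 stroke→J2  (J2: last free bond brings effort in)
β0 stroke→J1  (GY GY1: same side as bond 1)
β4 stroke→I2  (J1: bond 0 brought effort, rest push out)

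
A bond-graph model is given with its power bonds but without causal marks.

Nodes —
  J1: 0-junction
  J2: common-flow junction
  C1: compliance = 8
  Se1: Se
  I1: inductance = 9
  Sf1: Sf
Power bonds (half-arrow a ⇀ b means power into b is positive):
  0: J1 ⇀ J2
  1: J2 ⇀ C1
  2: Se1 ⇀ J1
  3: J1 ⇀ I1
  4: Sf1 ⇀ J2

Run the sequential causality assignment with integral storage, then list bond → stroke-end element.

#2 stroke at J1  (Se1 (Se) sets effort on bond)
#4 stroke at Sf1  (Sf1: flow source, stroke at near end)
#0 stroke at J2  (common-e at J1 fixed by 2)
#3 stroke at I1  (common-e at J1 fixed by 2)
#1 stroke at J2  (1-jn J2 has f-setter on 4)

bond 0 |J2
bond 1 |J2
bond 2 |J1
bond 3 |I1
bond 4 |Sf1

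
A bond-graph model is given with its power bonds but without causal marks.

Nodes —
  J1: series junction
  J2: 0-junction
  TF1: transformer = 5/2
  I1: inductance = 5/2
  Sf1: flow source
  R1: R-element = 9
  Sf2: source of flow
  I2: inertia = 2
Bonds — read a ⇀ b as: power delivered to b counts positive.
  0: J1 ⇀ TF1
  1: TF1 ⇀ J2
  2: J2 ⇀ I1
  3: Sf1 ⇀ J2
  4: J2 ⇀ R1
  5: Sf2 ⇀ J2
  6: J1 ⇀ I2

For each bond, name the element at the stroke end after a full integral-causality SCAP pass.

β0 |J1
β1 |TF1
β2 |I1
β3 |Sf1
β4 |J2
β5 |Sf2
β6 |I2

bond 3 stroke at Sf1  (Sf1 (Sf) sets flow on bond)
bond 5 stroke at Sf2  (Sf2: flow source, stroke at near end)
bond 2 stroke at I1  (I1: I, integral causality)
bond 6 stroke at I2  (I2 outputs flow p/I2)
bond 0 stroke at J1  (common-f at J1 fixed by 6)
bond 1 stroke at TF1  (TF1: transformer flips bond 0)
bond 4 stroke at J2  (only one effort-in slot at J2)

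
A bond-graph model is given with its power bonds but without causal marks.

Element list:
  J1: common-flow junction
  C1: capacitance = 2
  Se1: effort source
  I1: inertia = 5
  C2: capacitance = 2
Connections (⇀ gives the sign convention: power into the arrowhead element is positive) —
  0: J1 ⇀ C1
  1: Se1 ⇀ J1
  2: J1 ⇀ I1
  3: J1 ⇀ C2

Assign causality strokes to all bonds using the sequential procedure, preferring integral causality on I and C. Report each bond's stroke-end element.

b0 stroke at J1
b1 stroke at J1
b2 stroke at I1
b3 stroke at J1

bond 1 stroke→J1  (Se1 fixes effort; stroke away)
bond 0 stroke→J1  (C1 outputs effort q/C1)
bond 2 stroke→I1  (I1 integral (f out))
bond 3 stroke→J1  (common-f at J1 fixed by 2)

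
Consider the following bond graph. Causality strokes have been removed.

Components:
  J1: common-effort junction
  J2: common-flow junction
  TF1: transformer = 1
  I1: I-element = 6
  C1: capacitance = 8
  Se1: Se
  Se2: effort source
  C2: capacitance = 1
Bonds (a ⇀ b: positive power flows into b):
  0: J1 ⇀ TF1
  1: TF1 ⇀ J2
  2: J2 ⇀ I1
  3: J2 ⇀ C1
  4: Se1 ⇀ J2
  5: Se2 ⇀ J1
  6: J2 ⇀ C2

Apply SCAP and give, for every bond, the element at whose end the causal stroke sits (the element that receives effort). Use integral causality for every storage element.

#0 stroke→TF1
#1 stroke→J2
#2 stroke→I1
#3 stroke→J2
#4 stroke→J2
#5 stroke→J1
#6 stroke→J2

β4 →J2  (source Se1 imposes e)
β5 →J1  (Se2: effort source, stroke at far end)
β0 →TF1  (0-jn J1 has e-setter on 5)
β1 →J2  (through TF1, causality passes straight; one stroke at TF1)
β2 →I1  (prefer integral on I1)
β3 →J2  (J2: bond 2 brought flow, rest push out)
β6 →J2  (1-jn J2 has f-setter on 2)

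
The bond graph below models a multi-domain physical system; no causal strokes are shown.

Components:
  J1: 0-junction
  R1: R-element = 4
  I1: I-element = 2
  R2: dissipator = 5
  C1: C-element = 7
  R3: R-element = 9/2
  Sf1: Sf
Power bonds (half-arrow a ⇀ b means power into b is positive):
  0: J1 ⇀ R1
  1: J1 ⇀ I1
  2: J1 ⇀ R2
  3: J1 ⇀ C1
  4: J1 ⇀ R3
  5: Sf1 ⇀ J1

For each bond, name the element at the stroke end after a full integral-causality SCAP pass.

β0 →R1
β1 →I1
β2 →R2
β3 →J1
β4 →R3
β5 →Sf1

bond 5 →Sf1  (Sf1 fixes flow; stroke at Sf1)
bond 1 →I1  (I1 integral (f out))
bond 3 →J1  (C1 outputs effort q/C1)
bond 0 →R1  (J1 effort already set via bond 3)
bond 2 →R2  (J1: bond 3 brought effort, rest push out)
bond 4 →R3  (common-e at J1 fixed by 3)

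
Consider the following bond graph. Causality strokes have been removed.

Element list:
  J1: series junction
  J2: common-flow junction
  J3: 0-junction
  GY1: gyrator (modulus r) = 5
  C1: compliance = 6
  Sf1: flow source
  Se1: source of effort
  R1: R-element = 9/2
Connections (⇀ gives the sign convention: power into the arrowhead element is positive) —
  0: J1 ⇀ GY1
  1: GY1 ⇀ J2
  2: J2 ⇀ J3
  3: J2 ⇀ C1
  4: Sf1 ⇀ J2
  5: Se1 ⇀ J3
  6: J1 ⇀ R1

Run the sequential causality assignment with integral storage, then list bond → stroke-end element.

bond 0 →J1
bond 1 →J2
bond 2 →J2
bond 3 →J2
bond 4 →Sf1
bond 5 →J3
bond 6 →R1

b4 →Sf1  (source Sf1 imposes f)
b5 →J3  (Se1 (Se) sets effort on bond)
b1 →J2  (J2 flow already set via bond 4)
b2 →J2  (J2 flow already set via bond 4)
b3 →J2  (1-jn J2 has f-setter on 4)
b0 →J1  (GY1 both-in/both-out from 1)
b6 →R1  (closing 1-jn rule on J1)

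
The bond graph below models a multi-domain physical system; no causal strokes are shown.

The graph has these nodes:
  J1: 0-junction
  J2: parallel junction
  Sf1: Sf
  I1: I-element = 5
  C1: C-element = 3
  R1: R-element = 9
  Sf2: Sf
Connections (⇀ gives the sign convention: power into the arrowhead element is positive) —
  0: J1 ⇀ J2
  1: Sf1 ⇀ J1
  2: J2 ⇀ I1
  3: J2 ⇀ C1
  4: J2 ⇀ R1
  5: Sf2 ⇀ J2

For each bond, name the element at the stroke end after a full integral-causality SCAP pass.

#1 |Sf1  (source Sf1 imposes f)
#5 |Sf2  (Sf2 (Sf) sets flow on bond)
#0 |J1  (J1: last free bond brings effort in)
#2 |I1  (I1 outputs flow p/I1)
#3 |J2  (C1 integral (e out))
#4 |R1  (J2 effort already set via bond 3)

#0 →J1
#1 →Sf1
#2 →I1
#3 →J2
#4 →R1
#5 →Sf2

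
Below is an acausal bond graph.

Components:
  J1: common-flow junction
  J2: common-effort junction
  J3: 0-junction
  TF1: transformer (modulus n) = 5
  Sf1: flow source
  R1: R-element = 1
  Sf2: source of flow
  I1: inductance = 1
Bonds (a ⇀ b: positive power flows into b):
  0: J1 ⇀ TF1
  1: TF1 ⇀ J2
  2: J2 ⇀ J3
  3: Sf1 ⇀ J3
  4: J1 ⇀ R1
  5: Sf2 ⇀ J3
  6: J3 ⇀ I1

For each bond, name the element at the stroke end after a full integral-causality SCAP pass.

β0 →TF1
β1 →J2
β2 →J3
β3 →Sf1
β4 →J1
β5 →Sf2
β6 →I1

#3 →Sf1  (Sf1: flow source, stroke at near end)
#5 →Sf2  (Sf2: flow source, stroke at near end)
#6 →I1  (I1 outputs flow p/I1)
#2 →J3  (J3 needs exactly one e-in)
#1 →J2  (closing 0-jn rule on J2)
#0 →TF1  (TF1: transformer flips bond 1)
#4 →J1  (common-f at J1 fixed by 0)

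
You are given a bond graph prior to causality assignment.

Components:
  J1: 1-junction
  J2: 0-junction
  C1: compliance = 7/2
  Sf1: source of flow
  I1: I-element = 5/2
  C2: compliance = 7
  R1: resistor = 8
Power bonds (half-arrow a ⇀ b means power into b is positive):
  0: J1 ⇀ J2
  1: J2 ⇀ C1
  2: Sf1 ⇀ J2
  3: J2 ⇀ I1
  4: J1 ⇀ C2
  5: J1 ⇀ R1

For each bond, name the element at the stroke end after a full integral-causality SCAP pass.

β0 stroke at J1
β1 stroke at J2
β2 stroke at Sf1
β3 stroke at I1
β4 stroke at J1
β5 stroke at R1

#2 →Sf1  (source Sf1 imposes f)
#1 →J2  (C1 outputs effort q/C1)
#0 →J1  (0-jn J2 has e-setter on 1)
#3 →I1  (common-e at J2 fixed by 1)
#4 →J1  (C2: C, integral causality)
#5 →R1  (only one flow-in slot at J1)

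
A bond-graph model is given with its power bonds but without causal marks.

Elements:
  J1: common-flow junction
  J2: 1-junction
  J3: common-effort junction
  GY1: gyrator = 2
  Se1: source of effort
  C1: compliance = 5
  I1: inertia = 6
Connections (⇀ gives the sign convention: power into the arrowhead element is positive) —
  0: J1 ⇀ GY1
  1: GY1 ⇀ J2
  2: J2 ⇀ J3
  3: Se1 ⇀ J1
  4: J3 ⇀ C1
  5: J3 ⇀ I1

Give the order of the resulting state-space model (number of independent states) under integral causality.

β3 stroke→J1  (Se1 fixes effort; stroke away)
β0 stroke→GY1  (only one flow-in slot at J1)
β1 stroke→GY1  (through GY1, causality inverts; strokes same side of GY1)
β2 stroke→J2  (common-f at J2 fixed by 1)
β4 stroke→J3  (prefer integral on C1)
β5 stroke→I1  (common-e at J3 fixed by 4)

2  (C1, I1 all integral)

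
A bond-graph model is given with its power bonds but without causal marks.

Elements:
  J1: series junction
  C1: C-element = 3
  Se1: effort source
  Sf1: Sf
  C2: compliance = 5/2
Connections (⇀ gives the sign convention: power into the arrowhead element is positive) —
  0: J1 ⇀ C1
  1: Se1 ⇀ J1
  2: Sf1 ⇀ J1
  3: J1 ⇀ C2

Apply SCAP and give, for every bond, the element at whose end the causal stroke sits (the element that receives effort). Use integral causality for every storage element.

#0 stroke→J1
#1 stroke→J1
#2 stroke→Sf1
#3 stroke→J1

β1 |J1  (Se1: effort source, stroke at far end)
β2 |Sf1  (Sf1 (Sf) sets flow on bond)
β0 |J1  (J1 flow already set via bond 2)
β3 |J1  (J1 flow already set via bond 2)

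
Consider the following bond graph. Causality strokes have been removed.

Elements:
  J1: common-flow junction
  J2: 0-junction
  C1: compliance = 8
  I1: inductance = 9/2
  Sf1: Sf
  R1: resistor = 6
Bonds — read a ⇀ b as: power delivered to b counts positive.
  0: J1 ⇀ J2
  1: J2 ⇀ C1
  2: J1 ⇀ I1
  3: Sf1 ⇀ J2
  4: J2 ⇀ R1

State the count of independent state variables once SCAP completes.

2  (C1, I1 all integral)

#3 →Sf1  (source Sf1 imposes f)
#1 →J2  (prefer integral on C1)
#0 →J1  (0-jn J2 has e-setter on 1)
#4 →R1  (J2: bond 1 brought effort, rest push out)
#2 →I1  (J1: last free bond brings flow in)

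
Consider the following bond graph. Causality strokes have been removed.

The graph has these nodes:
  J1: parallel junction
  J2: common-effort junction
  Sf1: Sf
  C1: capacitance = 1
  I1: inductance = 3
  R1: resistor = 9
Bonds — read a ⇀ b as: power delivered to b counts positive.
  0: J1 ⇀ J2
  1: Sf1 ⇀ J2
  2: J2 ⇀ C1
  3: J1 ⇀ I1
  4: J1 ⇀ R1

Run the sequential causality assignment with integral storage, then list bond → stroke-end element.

β0 stroke→J1
β1 stroke→Sf1
β2 stroke→J2
β3 stroke→I1
β4 stroke→R1

β1 →Sf1  (source Sf1 imposes f)
β2 →J2  (C1 outputs effort q/C1)
β0 →J1  (J2 effort already set via bond 2)
β3 →I1  (common-e at J1 fixed by 0)
β4 →R1  (J1: bond 0 brought effort, rest push out)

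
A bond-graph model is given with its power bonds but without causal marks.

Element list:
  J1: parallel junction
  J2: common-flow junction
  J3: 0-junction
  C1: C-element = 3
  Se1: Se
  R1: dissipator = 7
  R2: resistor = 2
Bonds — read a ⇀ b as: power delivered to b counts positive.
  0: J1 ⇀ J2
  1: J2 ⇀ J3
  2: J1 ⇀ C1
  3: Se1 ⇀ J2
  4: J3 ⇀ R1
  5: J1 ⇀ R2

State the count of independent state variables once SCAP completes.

#3 stroke→J2  (Se1 fixes effort; stroke away)
#2 stroke→J1  (C1: C, integral causality)
#0 stroke→J2  (J1: bond 2 brought effort, rest push out)
#5 stroke→R2  (J1 effort already set via bond 2)
#1 stroke→J3  (J2: last free bond brings flow in)
#4 stroke→R1  (J3: bond 1 brought effort, rest push out)

1  (C1 all integral)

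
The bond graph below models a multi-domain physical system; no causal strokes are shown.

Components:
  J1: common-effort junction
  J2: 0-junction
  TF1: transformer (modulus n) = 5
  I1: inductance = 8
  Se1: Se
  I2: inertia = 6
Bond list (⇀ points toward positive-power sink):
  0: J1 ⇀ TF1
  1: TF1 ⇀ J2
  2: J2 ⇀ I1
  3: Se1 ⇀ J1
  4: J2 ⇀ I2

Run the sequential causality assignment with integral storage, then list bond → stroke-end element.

β0 →TF1
β1 →J2
β2 →I1
β3 →J1
β4 →I2

b3 stroke at J1  (Se1: effort source, stroke at far end)
b0 stroke at TF1  (common-e at J1 fixed by 3)
b1 stroke at J2  (through TF1, causality passes straight; one stroke at TF1)
b2 stroke at I1  (0-jn J2 has e-setter on 1)
b4 stroke at I2  (J2: bond 1 brought effort, rest push out)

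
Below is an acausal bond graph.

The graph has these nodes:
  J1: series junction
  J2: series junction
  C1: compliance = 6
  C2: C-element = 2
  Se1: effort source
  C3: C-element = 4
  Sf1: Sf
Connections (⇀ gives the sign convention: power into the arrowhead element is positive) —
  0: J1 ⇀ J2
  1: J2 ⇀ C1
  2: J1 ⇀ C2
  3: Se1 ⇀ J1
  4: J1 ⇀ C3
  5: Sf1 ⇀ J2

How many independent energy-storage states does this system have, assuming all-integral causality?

3  (C1, C2, C3 all integral)

β3 |J1  (source Se1 imposes e)
β5 |Sf1  (Sf1 (Sf) sets flow on bond)
β0 |J2  (common-f at J2 fixed by 5)
β1 |J2  (J2: bond 5 brought flow, rest push out)
β2 |J1  (common-f at J1 fixed by 0)
β4 |J1  (common-f at J1 fixed by 0)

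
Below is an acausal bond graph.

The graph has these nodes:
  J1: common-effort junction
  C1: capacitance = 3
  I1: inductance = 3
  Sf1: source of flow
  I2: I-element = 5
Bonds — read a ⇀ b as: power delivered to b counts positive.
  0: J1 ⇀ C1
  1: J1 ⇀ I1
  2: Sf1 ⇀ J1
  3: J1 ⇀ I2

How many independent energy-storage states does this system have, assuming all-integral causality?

#2 stroke→Sf1  (source Sf1 imposes f)
#0 stroke→J1  (C1 integral (e out))
#1 stroke→I1  (J1: bond 0 brought effort, rest push out)
#3 stroke→I2  (J1: bond 0 brought effort, rest push out)

3  (C1, I1, I2 all integral)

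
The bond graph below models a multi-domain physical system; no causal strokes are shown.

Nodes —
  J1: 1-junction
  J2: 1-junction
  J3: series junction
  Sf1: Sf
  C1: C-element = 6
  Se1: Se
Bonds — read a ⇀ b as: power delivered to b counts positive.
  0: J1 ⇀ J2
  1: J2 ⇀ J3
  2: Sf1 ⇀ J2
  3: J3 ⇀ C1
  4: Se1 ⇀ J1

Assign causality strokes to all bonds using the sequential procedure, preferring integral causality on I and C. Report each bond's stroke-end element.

#0 |J2
#1 |J2
#2 |Sf1
#3 |J3
#4 |J1

β2 stroke→Sf1  (source Sf1 imposes f)
β4 stroke→J1  (Se1 fixes effort; stroke away)
β0 stroke→J2  (only one flow-in slot at J1)
β1 stroke→J2  (J2: bond 2 brought flow, rest push out)
β3 stroke→J3  (J3 flow already set via bond 1)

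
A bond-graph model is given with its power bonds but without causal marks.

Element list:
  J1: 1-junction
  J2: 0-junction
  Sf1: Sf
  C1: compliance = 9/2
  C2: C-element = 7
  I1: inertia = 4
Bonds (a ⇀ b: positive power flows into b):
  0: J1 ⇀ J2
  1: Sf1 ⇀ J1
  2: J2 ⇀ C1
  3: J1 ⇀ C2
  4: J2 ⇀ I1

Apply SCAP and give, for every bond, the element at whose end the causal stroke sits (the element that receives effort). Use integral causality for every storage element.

β0 stroke→J1
β1 stroke→Sf1
β2 stroke→J2
β3 stroke→J1
β4 stroke→I1

β1 stroke at Sf1  (Sf1 (Sf) sets flow on bond)
β0 stroke at J1  (1-jn J1 has f-setter on 1)
β3 stroke at J1  (common-f at J1 fixed by 1)
β2 stroke at J2  (C1 outputs effort q/C1)
β4 stroke at I1  (J2 effort already set via bond 2)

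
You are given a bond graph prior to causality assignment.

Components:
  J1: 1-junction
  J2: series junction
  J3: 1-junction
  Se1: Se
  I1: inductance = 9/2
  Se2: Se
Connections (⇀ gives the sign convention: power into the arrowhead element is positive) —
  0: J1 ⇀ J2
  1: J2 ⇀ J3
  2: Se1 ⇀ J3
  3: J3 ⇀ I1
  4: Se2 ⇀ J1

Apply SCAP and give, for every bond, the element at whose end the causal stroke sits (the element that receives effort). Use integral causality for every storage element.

b0 →J2
b1 →J3
b2 →J3
b3 →I1
b4 →J1

β2 stroke at J3  (Se1 fixes effort; stroke away)
β4 stroke at J1  (Se2 fixes effort; stroke away)
β0 stroke at J2  (J1 needs exactly one f-in)
β1 stroke at J3  (only one flow-in slot at J2)
β3 stroke at I1  (only one flow-in slot at J3)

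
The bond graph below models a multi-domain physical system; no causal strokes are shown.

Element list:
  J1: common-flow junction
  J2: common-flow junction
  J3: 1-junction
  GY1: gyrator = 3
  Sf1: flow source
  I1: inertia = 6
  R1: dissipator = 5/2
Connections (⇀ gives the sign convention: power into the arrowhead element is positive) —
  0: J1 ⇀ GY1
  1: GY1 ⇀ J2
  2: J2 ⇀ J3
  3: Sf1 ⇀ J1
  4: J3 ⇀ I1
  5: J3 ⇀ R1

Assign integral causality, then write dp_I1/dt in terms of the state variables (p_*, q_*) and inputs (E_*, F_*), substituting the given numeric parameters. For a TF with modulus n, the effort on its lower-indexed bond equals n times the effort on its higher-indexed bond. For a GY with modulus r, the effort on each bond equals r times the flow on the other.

dp_I1/dt = 3*F_Sf1 - 5*p_I1/12

bond 3 |Sf1  (source Sf1 imposes f)
bond 0 |J1  (J1: bond 3 brought flow, rest push out)
bond 1 |J2  (GY1: gyrator matches bond 0)
bond 2 |J3  (J2: last free bond brings flow in)
bond 4 |I1  (I1 outputs flow p/I1)
bond 5 |J3  (J3 flow already set via bond 4)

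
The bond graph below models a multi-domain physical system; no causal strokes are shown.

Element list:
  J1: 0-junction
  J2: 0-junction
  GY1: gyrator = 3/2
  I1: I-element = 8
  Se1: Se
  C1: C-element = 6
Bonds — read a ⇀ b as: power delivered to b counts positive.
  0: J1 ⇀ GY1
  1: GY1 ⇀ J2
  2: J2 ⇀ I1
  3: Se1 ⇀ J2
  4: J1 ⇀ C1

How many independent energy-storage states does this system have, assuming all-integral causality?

b3 stroke→J2  (Se1 (Se) sets effort on bond)
b1 stroke→GY1  (common-e at J2 fixed by 3)
b2 stroke→I1  (0-jn J2 has e-setter on 3)
b0 stroke→GY1  (through GY1, causality inverts; strokes same side of GY1)
b4 stroke→J1  (J1: last free bond brings effort in)

2  (C1, I1 all integral)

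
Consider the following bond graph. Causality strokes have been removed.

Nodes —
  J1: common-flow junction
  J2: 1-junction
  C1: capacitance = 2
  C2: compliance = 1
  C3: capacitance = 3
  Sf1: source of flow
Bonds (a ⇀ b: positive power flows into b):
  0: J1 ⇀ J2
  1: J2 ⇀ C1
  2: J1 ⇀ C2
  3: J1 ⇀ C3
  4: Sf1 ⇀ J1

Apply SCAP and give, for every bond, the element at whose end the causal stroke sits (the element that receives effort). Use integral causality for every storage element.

β0 stroke→J1
β1 stroke→J2
β2 stroke→J1
β3 stroke→J1
β4 stroke→Sf1

bond 4 stroke at Sf1  (Sf1: flow source, stroke at near end)
bond 0 stroke at J1  (common-f at J1 fixed by 4)
bond 2 stroke at J1  (common-f at J1 fixed by 4)
bond 3 stroke at J1  (J1 flow already set via bond 4)
bond 1 stroke at J2  (J2: bond 0 brought flow, rest push out)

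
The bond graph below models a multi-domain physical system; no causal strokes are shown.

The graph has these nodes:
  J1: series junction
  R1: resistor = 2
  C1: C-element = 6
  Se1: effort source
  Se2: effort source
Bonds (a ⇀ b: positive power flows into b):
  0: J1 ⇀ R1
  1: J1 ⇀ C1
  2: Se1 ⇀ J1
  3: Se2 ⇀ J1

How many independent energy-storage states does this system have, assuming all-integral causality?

1  (C1 all integral)

#2 stroke→J1  (Se1 fixes effort; stroke away)
#3 stroke→J1  (Se2 fixes effort; stroke away)
#1 stroke→J1  (C1 outputs effort q/C1)
#0 stroke→R1  (J1: last free bond brings flow in)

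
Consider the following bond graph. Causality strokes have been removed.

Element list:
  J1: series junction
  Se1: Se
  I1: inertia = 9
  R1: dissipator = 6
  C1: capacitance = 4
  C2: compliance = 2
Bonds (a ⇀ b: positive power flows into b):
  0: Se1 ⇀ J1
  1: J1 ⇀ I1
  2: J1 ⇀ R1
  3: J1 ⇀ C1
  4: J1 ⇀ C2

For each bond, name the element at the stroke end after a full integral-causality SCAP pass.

bond 0 stroke→J1  (Se1: effort source, stroke at far end)
bond 1 stroke→I1  (I1 outputs flow p/I1)
bond 2 stroke→J1  (J1: bond 1 brought flow, rest push out)
bond 3 stroke→J1  (1-jn J1 has f-setter on 1)
bond 4 stroke→J1  (1-jn J1 has f-setter on 1)

b0 stroke at J1
b1 stroke at I1
b2 stroke at J1
b3 stroke at J1
b4 stroke at J1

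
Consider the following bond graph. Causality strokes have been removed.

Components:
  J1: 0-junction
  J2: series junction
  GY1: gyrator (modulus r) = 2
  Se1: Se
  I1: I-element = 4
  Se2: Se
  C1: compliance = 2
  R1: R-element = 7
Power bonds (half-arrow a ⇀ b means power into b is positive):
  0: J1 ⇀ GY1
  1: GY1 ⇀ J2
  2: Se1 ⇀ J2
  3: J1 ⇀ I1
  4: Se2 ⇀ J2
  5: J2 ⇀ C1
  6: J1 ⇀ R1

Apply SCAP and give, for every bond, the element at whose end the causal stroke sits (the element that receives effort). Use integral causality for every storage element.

b2 |J2  (Se1: effort source, stroke at far end)
b4 |J2  (source Se2 imposes e)
b3 |I1  (I1 outputs flow p/I1)
b5 |J2  (prefer integral on C1)
b1 |GY1  (closing 1-jn rule on J2)
b0 |GY1  (GY1 both-in/both-out from 1)
b6 |J1  (J1: last free bond brings effort in)

#0 |GY1
#1 |GY1
#2 |J2
#3 |I1
#4 |J2
#5 |J2
#6 |J1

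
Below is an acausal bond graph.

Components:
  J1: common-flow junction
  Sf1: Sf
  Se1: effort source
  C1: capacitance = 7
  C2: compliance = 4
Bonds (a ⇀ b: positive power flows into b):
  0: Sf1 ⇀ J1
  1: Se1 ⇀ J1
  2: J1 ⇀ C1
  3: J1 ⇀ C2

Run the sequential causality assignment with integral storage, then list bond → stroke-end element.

bond 0 stroke at Sf1  (source Sf1 imposes f)
bond 1 stroke at J1  (Se1: effort source, stroke at far end)
bond 2 stroke at J1  (J1: bond 0 brought flow, rest push out)
bond 3 stroke at J1  (1-jn J1 has f-setter on 0)

#0 stroke at Sf1
#1 stroke at J1
#2 stroke at J1
#3 stroke at J1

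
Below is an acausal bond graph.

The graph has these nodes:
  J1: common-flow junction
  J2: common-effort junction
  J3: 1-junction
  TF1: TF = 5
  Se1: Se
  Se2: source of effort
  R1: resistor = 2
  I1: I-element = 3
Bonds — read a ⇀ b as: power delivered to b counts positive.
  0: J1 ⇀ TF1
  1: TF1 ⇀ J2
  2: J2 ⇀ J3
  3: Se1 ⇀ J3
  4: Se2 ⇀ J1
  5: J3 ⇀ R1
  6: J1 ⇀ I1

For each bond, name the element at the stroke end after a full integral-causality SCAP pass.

β0 stroke at J1
β1 stroke at TF1
β2 stroke at J2
β3 stroke at J3
β4 stroke at J1
β5 stroke at J3
β6 stroke at I1

β3 stroke at J3  (Se1 fixes effort; stroke away)
β4 stroke at J1  (Se2 fixes effort; stroke away)
β6 stroke at I1  (I1 integral (f out))
β0 stroke at J1  (J1: bond 6 brought flow, rest push out)
β1 stroke at TF1  (through TF1, causality passes straight; one stroke at TF1)
β2 stroke at J2  (J2 needs exactly one e-in)
β5 stroke at J3  (common-f at J3 fixed by 2)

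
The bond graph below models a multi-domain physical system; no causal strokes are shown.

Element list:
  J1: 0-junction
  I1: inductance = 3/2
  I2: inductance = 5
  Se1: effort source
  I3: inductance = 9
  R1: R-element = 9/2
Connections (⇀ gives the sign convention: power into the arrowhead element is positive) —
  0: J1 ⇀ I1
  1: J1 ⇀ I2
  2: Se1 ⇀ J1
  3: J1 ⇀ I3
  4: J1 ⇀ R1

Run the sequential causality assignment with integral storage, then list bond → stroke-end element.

#0 stroke→I1
#1 stroke→I2
#2 stroke→J1
#3 stroke→I3
#4 stroke→R1

bond 2 |J1  (source Se1 imposes e)
bond 0 |I1  (0-jn J1 has e-setter on 2)
bond 1 |I2  (J1: bond 2 brought effort, rest push out)
bond 3 |I3  (0-jn J1 has e-setter on 2)
bond 4 |R1  (J1: bond 2 brought effort, rest push out)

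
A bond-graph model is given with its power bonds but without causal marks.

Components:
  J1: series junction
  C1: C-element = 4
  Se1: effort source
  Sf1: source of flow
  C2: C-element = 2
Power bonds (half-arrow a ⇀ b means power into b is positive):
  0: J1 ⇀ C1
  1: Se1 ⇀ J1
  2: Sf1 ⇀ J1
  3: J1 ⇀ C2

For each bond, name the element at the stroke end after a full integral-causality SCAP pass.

bond 1 |J1  (Se1: effort source, stroke at far end)
bond 2 |Sf1  (Sf1: flow source, stroke at near end)
bond 0 |J1  (1-jn J1 has f-setter on 2)
bond 3 |J1  (1-jn J1 has f-setter on 2)

β0 stroke→J1
β1 stroke→J1
β2 stroke→Sf1
β3 stroke→J1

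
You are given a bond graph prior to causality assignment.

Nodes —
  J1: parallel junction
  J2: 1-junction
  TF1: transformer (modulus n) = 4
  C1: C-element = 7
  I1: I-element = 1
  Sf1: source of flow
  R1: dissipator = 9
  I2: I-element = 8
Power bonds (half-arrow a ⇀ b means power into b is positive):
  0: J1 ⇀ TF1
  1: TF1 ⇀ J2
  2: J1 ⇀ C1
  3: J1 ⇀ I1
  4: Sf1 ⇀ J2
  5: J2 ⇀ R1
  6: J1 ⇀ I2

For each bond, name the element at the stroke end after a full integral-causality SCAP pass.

β4 stroke at Sf1  (Sf1: flow source, stroke at near end)
β1 stroke at J2  (J2 flow already set via bond 4)
β5 stroke at J2  (common-f at J2 fixed by 4)
β0 stroke at TF1  (TF TF1: opposite of bond 1)
β2 stroke at J1  (C1: C, integral causality)
β3 stroke at I1  (J1 effort already set via bond 2)
β6 stroke at I2  (common-e at J1 fixed by 2)

b0 |TF1
b1 |J2
b2 |J1
b3 |I1
b4 |Sf1
b5 |J2
b6 |I2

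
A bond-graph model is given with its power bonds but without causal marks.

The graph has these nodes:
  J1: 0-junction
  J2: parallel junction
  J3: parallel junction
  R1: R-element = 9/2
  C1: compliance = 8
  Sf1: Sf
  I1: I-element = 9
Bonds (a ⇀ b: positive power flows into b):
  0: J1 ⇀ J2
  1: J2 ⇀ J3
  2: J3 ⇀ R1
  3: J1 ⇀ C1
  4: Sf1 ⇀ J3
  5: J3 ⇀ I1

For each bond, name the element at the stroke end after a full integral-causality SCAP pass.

bond 0 stroke at J2
bond 1 stroke at J3
bond 2 stroke at R1
bond 3 stroke at J1
bond 4 stroke at Sf1
bond 5 stroke at I1

β4 |Sf1  (Sf1 fixes flow; stroke at Sf1)
β3 |J1  (C1 outputs effort q/C1)
β0 |J2  (0-jn J1 has e-setter on 3)
β1 |J3  (0-jn J2 has e-setter on 0)
β2 |R1  (J3: bond 1 brought effort, rest push out)
β5 |I1  (J3: bond 1 brought effort, rest push out)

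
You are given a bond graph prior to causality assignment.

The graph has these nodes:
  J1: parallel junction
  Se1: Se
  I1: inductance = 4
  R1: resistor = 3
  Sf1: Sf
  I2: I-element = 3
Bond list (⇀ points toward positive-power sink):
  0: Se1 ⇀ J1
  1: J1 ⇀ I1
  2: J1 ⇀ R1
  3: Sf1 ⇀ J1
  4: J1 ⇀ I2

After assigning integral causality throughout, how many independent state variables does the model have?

β0 |J1  (source Se1 imposes e)
β3 |Sf1  (Sf1 fixes flow; stroke at Sf1)
β1 |I1  (common-e at J1 fixed by 0)
β2 |R1  (common-e at J1 fixed by 0)
β4 |I2  (J1 effort already set via bond 0)

2  (I1, I2 all integral)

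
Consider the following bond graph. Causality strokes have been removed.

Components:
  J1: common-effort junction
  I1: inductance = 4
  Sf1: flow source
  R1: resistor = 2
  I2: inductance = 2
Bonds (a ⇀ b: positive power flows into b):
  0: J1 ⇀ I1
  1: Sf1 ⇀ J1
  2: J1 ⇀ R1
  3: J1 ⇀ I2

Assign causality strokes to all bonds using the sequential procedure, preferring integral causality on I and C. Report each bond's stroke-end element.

bond 1 |Sf1  (Sf1: flow source, stroke at near end)
bond 0 |I1  (I1: I, integral causality)
bond 3 |I2  (I2 outputs flow p/I2)
bond 2 |J1  (closing 0-jn rule on J1)

β0 →I1
β1 →Sf1
β2 →J1
β3 →I2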